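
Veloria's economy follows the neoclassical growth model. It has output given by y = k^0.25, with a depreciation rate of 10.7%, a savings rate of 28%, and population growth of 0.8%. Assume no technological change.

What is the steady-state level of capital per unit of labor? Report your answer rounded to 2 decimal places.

In steady state, investment equals break-even investment: s·k^α = (n + δ)·k.
Dividing both sides by k: k^(1−α) = s / (n + δ).
k^0.75 = 0.28 / (0.008 + 0.107) = 0.28 / 0.115 = 2.4348
k* = 2.4348^(1/0.75) ≈ 3.2756

k* = 3.28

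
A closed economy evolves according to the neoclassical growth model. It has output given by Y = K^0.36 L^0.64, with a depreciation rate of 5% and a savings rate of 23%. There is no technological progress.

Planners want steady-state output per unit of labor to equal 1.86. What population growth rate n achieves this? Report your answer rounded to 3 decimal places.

In steady state, investment equals break-even investment: s·k^α = (n + δ)·k.
Since y* = [s/(n + δ)]^(α/(1−α)), we have s/(n + δ) = (y*)^((1−α)/α) = 1.86^1.7778 = 3.0140.
Therefore n + δ = s / 3.0140 = 0.23 / 3.0140 = 0.0763, so n = 0.0763 − 0.050 = 0.0263.

n ≈ 0.026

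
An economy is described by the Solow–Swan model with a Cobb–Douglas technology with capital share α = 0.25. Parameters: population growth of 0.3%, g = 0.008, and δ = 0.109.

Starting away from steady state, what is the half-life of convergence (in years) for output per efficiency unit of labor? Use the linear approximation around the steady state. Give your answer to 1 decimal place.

t_½ ≈ 7.7 years

Near the steady state the convergence rate is λ = (1 − α)(n + g + δ).
λ = (1 − 0.25) × 0.120 = 0.75 × 0.120 = 0.0900
Half-life = ln 2 / λ = 0.6931 / 0.0900 ≈ 7.70 years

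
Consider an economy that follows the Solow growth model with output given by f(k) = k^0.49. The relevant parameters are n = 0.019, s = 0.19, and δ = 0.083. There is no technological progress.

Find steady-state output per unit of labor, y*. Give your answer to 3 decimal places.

y* ≈ 1.818

Steady state requires s·f(k) = (n + δ)·k, i.e. s·k^α = (n + δ)·k.
Rearranging, k^(1−α) = s / (n + δ).
k^0.51 = 0.19 / (0.019 + 0.083) = 0.19 / 0.102 = 1.8627
k* = 1.8627^(1/0.51) ≈ 3.3860
y* = (k*)^α = 3.3860^0.49 ≈ 1.8178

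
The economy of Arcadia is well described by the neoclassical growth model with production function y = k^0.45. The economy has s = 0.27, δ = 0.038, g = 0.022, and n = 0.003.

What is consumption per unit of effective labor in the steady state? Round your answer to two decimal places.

c* = 2.40

Steady state requires s·f(k) = (n + g + δ)·k, i.e. s·k^α = (n + g + δ)·k.
Dividing both sides by k: k^(1−α) = s / (n + g + δ).
k^0.55 = 0.27 / (0.003 + 0.022 + 0.038) = 0.27 / 0.063 = 4.2857
k* = 4.2857^(1/0.55) ≈ 14.0971
y* = (k*)^α = 14.0971^0.45 ≈ 3.2893
c* = (1 − s)·y* = (1 − 0.27) × 3.2893 ≈ 2.4012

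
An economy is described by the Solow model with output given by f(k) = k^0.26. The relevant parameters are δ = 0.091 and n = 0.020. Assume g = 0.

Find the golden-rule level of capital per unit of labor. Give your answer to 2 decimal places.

k_gold ≈ 3.16

The golden rule sets f'(k) = n + δ, i.e. α·k^(α−1) = n + δ.
So k^(1−α) = α / (n + δ) = 0.26 / 0.111 = 2.3423.
k_gold = 2.3423^(1/0.74) ≈ 3.1588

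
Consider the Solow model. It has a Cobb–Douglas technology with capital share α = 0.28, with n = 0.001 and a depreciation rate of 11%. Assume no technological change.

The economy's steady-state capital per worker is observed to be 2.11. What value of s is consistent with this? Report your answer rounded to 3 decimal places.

At the steady state, Δk = 0, so s·k^α = (n + δ)·k.
So s / (n + δ) = (k*)^(1−α) = 2.11^0.72 = 1.7119.
Therefore s = 1.7119 × (n + δ) = 1.7119 × 0.111 = 0.1900.

s ≈ 0.190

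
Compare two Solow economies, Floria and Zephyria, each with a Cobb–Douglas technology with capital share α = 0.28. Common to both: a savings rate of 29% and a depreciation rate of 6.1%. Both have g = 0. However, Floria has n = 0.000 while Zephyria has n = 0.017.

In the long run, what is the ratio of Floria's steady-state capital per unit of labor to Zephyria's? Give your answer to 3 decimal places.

k*_F / k*_Z ≈ 1.407

Steady-state k* = [s/(n + δ)]^(1/(1−α)), so the ratio is [ (s_F/(n + δ)_F) / (s_Z/(n + δ)_Z) ]^1.3889.
s_F/(n + δ)_F = 0.29/0.061 = 4.7541; s_Z/(n + δ)_Z = 0.29/0.078 = 3.7179.
Ratio = (4.7541/3.7179)^1.3889 = 1.2787^1.3889 ≈ 1.4070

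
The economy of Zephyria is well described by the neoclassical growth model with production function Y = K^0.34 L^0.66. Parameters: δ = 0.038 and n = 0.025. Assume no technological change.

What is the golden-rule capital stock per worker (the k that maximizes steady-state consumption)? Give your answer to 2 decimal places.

The golden rule sets f'(k) = n + δ, i.e. α·k^(α−1) = n + δ.
So k^(1−α) = α / (n + δ) = 0.34 / 0.063 = 5.3968.
k_gold = 5.3968^(1/0.66) ≈ 12.8617

k_gold ≈ 12.86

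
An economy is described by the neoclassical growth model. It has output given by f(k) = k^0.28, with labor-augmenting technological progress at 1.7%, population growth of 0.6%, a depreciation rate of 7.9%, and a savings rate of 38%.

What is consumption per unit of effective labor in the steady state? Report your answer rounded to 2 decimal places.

c* = 1.03

At the steady state, Δk = 0, so s·k^α = (n + g + δ)·k.
Rearranging, k^(1−α) = s / (n + g + δ).
k^0.72 = 0.38 / (0.006 + 0.017 + 0.079) = 0.38 / 0.102 = 3.7255
k* = 3.7255^(1/0.72) ≈ 6.2132
y* = (k*)^α = 6.2132^0.28 ≈ 1.6677
c* = (1 − s)·y* = (1 − 0.38) × 1.6677 ≈ 1.0340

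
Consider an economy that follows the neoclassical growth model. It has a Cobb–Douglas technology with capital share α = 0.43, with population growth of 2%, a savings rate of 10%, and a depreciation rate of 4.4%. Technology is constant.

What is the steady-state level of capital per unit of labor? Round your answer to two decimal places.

In steady state, investment equals break-even investment: s·k^α = (n + δ)·k.
Rearranging, k^(1−α) = s / (n + δ).
k^0.57 = 0.10 / (0.020 + 0.044) = 0.10 / 0.064 = 1.5625
k* = 1.5625^(1/0.57) ≈ 2.1879

k* ≈ 2.19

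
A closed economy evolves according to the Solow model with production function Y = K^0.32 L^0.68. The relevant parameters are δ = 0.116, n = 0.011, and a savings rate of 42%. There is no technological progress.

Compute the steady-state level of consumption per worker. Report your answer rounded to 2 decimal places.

c* = 1.02

Steady state requires s·f(k) = (n + δ)·k, i.e. s·k^α = (n + δ)·k.
Rearranging, k^(1−α) = s / (n + δ).
k^0.68 = 0.42 / (0.011 + 0.116) = 0.42 / 0.127 = 3.3071
k* = 3.3071^(1/0.68) ≈ 5.8062
y* = (k*)^α = 5.8062^0.32 ≈ 1.7557
c* = (1 − s)·y* = (1 − 0.42) × 1.7557 ≈ 1.0183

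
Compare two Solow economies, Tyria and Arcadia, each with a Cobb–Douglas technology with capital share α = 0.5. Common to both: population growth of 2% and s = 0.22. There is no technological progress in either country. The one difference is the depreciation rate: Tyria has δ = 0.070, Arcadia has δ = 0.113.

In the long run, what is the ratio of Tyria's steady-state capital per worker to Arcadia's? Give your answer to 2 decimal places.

ratio ≈ 2.18

Steady-state k* = [s/(n + δ)]^(1/(1−α)), so the ratio is [ (s_T/(n + δ)_T) / (s_A/(n + δ)_A) ]^2.
s_T/(n + δ)_T = 0.22/0.090 = 2.4444; s_A/(n + δ)_A = 0.22/0.133 = 1.6541.
Ratio = (2.4444/1.6541)^2 = 1.4778^2 ≈ 2.1839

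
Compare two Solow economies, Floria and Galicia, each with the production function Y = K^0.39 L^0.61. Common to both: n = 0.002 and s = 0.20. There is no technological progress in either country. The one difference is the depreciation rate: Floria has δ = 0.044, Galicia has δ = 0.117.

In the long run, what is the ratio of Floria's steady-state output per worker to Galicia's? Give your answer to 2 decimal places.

y*_F / y*_G ≈ 1.84

Steady-state y* = [s/(n + δ)]^(α/(1−α)), so the ratio is [ (s_F/(n + δ)_F) / (s_G/(n + δ)_G) ]^0.6393.
s_F/(n + δ)_F = 0.20/0.046 = 4.3478; s_G/(n + δ)_G = 0.20/0.119 = 1.6807.
Ratio = (4.3478/1.6807)^0.6393 = 2.5869^0.6393 ≈ 1.8361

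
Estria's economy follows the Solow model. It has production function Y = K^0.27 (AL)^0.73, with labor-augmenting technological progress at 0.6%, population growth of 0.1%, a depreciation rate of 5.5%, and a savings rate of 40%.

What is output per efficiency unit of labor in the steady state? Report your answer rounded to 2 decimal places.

At the steady state, Δk = 0, so s·k^α = (n + g + δ)·k.
Dividing both sides by k: k^(1−α) = s / (n + g + δ).
k^0.73 = 0.40 / (0.001 + 0.006 + 0.055) = 0.40 / 0.062 = 6.4516
k* = 6.4516^(1/0.73) ≈ 12.8568
y* = (k*)^α = 12.8568^0.27 ≈ 1.9928

y* = 1.99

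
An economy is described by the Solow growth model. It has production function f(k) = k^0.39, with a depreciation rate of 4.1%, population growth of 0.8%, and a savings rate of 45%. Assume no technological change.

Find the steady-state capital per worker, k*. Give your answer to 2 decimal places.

k* = 37.91

In steady state, investment equals break-even investment: s·k^α = (n + δ)·k.
Dividing both sides by k: k^(1−α) = s / (n + δ).
k^0.61 = 0.45 / (0.008 + 0.041) = 0.45 / 0.049 = 9.1837
k* = 9.1837^(1/0.61) ≈ 37.9068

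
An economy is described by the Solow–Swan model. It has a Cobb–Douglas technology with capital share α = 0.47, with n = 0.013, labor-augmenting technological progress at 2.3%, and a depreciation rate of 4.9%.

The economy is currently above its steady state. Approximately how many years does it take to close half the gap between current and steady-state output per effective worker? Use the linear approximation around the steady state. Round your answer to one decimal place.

half-life ≈ 15.4 years

Near the steady state the convergence rate is λ = (1 − α)(n + g + δ).
λ = (1 − 0.47) × 0.085 = 0.53 × 0.085 = 0.04505
Half-life = ln 2 / λ = 0.6931 / 0.04505 ≈ 15.39 years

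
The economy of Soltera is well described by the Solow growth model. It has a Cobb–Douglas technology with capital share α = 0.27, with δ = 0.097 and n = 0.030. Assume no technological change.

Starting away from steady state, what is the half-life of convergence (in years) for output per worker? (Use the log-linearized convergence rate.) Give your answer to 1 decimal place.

t_½ ≈ 7.5 years

Near the steady state the convergence rate is λ = (1 − α)(n + δ).
λ = (1 − 0.27) × 0.127 = 0.73 × 0.127 = 0.09271
Half-life = ln 2 / λ = 0.6931 / 0.09271 ≈ 7.48 years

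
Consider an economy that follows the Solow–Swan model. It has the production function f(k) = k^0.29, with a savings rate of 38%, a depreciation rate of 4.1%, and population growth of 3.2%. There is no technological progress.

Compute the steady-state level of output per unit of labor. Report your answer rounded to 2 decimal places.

In steady state, investment equals break-even investment: s·k^α = (n + δ)·k.
Dividing both sides by k: k^(1−α) = s / (n + δ).
k^0.71 = 0.38 / (0.032 + 0.041) = 0.38 / 0.073 = 5.2055
k* = 5.2055^(1/0.71) ≈ 10.2118
y* = (k*)^α = 10.2118^0.29 ≈ 1.9617

y* = 1.96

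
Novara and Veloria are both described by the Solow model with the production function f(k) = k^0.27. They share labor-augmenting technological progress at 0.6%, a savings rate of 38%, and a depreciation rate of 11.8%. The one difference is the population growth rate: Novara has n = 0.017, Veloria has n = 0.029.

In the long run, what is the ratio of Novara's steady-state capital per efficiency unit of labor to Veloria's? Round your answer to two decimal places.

ratio ≈ 1.12

Steady-state k* = [s/(n + g + δ)]^(1/(1−α)), so the ratio is [ (s_N/(n + g + δ)_N) / (s_V/(n + g + δ)_V) ]^1.3699.
s_N/(n + g + δ)_N = 0.38/0.141 = 2.6950; s_V/(n + g + δ)_V = 0.38/0.153 = 2.4837.
Ratio = (2.6950/2.4837)^1.3699 = 1.0851^1.3699 ≈ 1.1184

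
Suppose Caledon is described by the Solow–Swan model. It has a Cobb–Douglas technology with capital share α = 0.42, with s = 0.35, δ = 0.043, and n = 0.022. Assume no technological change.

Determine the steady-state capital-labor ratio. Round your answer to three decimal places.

k* = 18.223

In steady state, investment equals break-even investment: s·k^α = (n + δ)·k.
Rearranging, k^(1−α) = s / (n + δ).
k^0.58 = 0.35 / (0.022 + 0.043) = 0.35 / 0.065 = 5.3846
k* = 5.3846^(1/0.58) ≈ 18.2226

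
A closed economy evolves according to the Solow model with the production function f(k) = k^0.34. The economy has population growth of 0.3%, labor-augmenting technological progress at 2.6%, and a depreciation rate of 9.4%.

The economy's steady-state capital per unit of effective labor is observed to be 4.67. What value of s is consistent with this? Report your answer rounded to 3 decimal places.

Steady state requires s·f(k) = (n + g + δ)·k, i.e. s·k^α = (n + g + δ)·k.
So s / (n + g + δ) = (k*)^(1−α) = 4.67^0.66 = 2.7653.
Therefore s = 2.7653 × (n + g + δ) = 2.7653 × 0.123 = 0.3401.

s ≈ 0.340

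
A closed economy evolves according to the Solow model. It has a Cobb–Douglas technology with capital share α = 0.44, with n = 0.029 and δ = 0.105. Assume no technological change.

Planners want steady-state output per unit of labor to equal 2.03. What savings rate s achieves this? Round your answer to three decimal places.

Steady state requires s·f(k) = (n + δ)·k, i.e. s·k^α = (n + δ)·k.
Since y* = [s/(n + δ)]^(α/(1−α)), we have s/(n + δ) = (y*)^((1−α)/α) = 2.03^1.2727 = 2.4624.
Therefore s = 2.4624 × (n + δ) = 2.4624 × 0.134 = 0.3300.

s ≈ 0.330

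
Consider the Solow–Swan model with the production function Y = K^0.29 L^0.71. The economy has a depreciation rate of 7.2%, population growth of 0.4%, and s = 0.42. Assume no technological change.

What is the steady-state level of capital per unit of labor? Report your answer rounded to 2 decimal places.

At the steady state, Δk = 0, so s·k^α = (n + δ)·k.
Rearranging, k^(1−α) = s / (n + δ).
k^0.71 = 0.42 / (0.004 + 0.072) = 0.42 / 0.076 = 5.5263
k* = 5.5263^(1/0.71) ≈ 11.1092

k* ≈ 11.11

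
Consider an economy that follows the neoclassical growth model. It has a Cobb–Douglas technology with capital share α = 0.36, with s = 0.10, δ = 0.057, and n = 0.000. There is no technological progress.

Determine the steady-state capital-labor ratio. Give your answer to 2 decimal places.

k* ≈ 2.41

In steady state, investment equals break-even investment: s·k^α = (n + δ)·k.
Rearranging, k^(1−α) = s / (n + δ).
k^0.64 = 0.10 / (0.000 + 0.057) = 0.10 / 0.057 = 1.7544
k* = 1.7544^(1/0.64) ≈ 2.4069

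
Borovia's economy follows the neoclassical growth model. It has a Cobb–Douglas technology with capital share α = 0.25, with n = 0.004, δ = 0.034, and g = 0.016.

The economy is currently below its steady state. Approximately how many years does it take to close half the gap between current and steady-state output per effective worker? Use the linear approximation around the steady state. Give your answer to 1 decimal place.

half-life ≈ 17.1 years

Near the steady state the convergence rate is λ = (1 − α)(n + g + δ).
λ = (1 − 0.25) × 0.054 = 0.75 × 0.054 = 0.0405
Half-life = ln 2 / λ = 0.6931 / 0.0405 ≈ 17.11 years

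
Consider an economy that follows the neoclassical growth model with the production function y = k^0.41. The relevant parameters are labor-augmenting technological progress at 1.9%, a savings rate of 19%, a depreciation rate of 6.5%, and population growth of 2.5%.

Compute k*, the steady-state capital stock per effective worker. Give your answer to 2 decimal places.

k* = 2.56

At the steady state, Δk = 0, so s·k^α = (n + g + δ)·k.
Rearranging, k^(1−α) = s / (n + g + δ).
k^0.59 = 0.19 / (0.025 + 0.019 + 0.065) = 0.19 / 0.109 = 1.7431
k* = 1.7431^(1/0.59) ≈ 2.5646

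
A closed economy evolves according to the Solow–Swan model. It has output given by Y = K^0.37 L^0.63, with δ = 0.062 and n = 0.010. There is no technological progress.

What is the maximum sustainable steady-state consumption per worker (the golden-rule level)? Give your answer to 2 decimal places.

c_gold ≈ 1.65

At the golden rule, f'(k) = n + δ, so α·k^(α−1) = n + δ and k_gold = (α/(n + δ))^(1/(1−α)).
k_gold = (0.37/0.072)^(1/0.63) = 5.1389^1.5873 ≈ 13.4389
c_gold = f(k_gold) − (n + δ)·k_gold = 2.6151 − 0.072×13.4389 ≈ 1.6475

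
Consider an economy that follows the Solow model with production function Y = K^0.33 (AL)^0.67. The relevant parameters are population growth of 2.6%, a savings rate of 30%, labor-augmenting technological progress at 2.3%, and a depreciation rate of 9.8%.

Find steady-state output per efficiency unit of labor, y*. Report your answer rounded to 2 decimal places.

y* = 1.42

At the steady state, Δk = 0, so s·k^α = (n + g + δ)·k.
Dividing both sides by k: k^(1−α) = s / (n + g + δ).
k^0.67 = 0.30 / (0.026 + 0.023 + 0.098) = 0.30 / 0.147 = 2.0408
k* = 2.0408^(1/0.67) ≈ 2.8999
y* = (k*)^α = 2.8999^0.33 ≈ 1.4210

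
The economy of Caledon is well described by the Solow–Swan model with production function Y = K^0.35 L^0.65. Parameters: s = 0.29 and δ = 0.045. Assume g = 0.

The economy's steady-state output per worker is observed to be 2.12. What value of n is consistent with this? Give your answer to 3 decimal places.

Steady state requires s·f(k) = (n + δ)·k, i.e. s·k^α = (n + δ)·k.
Since y* = [s/(n + δ)]^(α/(1−α)), we have s/(n + δ) = (y*)^((1−α)/α) = 2.12^1.8571 = 4.0368.
Therefore n + δ = s / 4.0368 = 0.29 / 4.0368 = 0.0718, so n = 0.0718 − 0.045 = 0.0268.

n ≈ 0.027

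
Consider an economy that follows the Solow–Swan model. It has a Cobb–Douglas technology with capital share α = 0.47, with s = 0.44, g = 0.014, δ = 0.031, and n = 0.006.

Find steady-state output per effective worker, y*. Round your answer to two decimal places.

In steady state, investment equals break-even investment: s·k^α = (n + g + δ)·k.
Rearranging, k^(1−α) = s / (n + g + δ).
k^0.53 = 0.44 / (0.006 + 0.014 + 0.031) = 0.44 / 0.051 = 8.6275
k* = 8.6275^(1/0.53) ≈ 58.3204
y* = (k*)^α = 58.3204^0.47 ≈ 6.7598

y* = 6.76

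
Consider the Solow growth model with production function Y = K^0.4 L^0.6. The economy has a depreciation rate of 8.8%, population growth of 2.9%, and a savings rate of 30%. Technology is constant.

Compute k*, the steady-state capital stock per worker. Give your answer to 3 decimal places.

k* = 4.804

At the steady state, Δk = 0, so s·k^α = (n + δ)·k.
Dividing both sides by k: k^(1−α) = s / (n + δ).
k^0.6 = 0.30 / (0.029 + 0.088) = 0.30 / 0.117 = 2.5641
k* = 2.5641^(1/0.6) ≈ 4.8035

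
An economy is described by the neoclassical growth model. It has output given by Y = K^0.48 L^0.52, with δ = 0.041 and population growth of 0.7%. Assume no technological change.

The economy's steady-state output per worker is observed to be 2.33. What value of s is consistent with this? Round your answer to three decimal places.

s ≈ 0.120

Steady state requires s·f(k) = (n + δ)·k, i.e. s·k^α = (n + δ)·k.
Since y* = [s/(n + δ)]^(α/(1−α)), we have s/(n + δ) = (y*)^((1−α)/α) = 2.33^1.0833 = 2.5001.
Therefore s = 2.5001 × (n + δ) = 2.5001 × 0.048 = 0.1200.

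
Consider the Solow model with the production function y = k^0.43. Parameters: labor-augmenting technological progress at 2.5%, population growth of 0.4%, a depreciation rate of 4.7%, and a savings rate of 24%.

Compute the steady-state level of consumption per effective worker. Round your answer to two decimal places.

In steady state, investment equals break-even investment: s·k^α = (n + g + δ)·k.
Rearranging, k^(1−α) = s / (n + g + δ).
k^0.57 = 0.24 / (0.004 + 0.025 + 0.047) = 0.24 / 0.076 = 3.1579
k* = 3.1579^(1/0.57) ≈ 7.5186
y* = (k*)^α = 7.5186^0.43 ≈ 2.3809
c* = (1 − s)·y* = (1 − 0.24) × 2.3809 ≈ 1.8095

c* ≈ 1.81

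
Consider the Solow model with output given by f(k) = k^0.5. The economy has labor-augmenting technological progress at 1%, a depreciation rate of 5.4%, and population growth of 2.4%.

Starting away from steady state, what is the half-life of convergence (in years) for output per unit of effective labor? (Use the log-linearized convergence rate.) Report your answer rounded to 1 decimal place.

Near the steady state the convergence rate is λ = (1 − α)(n + g + δ).
λ = (1 − 0.5) × 0.088 = 0.5 × 0.088 = 0.0440
Half-life = ln 2 / λ = 0.6931 / 0.0440 ≈ 15.75 years

half-life ≈ 15.8 years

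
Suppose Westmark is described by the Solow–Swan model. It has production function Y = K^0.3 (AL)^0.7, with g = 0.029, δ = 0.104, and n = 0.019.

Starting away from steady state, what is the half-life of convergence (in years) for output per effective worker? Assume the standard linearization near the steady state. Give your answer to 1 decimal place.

Near the steady state the convergence rate is λ = (1 − α)(n + g + δ).
λ = (1 − 0.3) × 0.152 = 0.7 × 0.152 = 0.1064
Half-life = ln 2 / λ = 0.6931 / 0.1064 ≈ 6.51 years

about 6.5 years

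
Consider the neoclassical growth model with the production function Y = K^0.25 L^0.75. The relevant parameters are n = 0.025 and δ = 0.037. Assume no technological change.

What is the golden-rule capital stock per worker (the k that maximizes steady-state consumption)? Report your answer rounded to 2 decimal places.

k_gold ≈ 6.42

The golden rule sets f'(k) = n + δ, i.e. α·k^(α−1) = n + δ.
So k^(1−α) = α / (n + δ) = 0.25 / 0.062 = 4.0323.
k_gold = 4.0323^(1/0.75) ≈ 6.4181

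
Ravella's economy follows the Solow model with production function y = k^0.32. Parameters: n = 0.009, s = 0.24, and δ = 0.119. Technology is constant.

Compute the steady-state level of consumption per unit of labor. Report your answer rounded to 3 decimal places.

c* = 1.022

In steady state, investment equals break-even investment: s·k^α = (n + δ)·k.
Rearranging, k^(1−α) = s / (n + δ).
k^0.68 = 0.24 / (0.009 + 0.119) = 0.24 / 0.128 = 1.8750
k* = 1.8750^(1/0.68) ≈ 2.5204
y* = (k*)^α = 2.5204^0.32 ≈ 1.3442
c* = (1 − s)·y* = (1 − 0.24) × 1.3442 ≈ 1.0216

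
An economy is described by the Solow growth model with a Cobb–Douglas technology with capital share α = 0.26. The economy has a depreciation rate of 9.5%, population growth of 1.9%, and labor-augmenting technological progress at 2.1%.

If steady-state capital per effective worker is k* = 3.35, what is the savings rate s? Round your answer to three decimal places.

s ≈ 0.330

At the steady state, Δk = 0, so s·k^α = (n + g + δ)·k.
So s / (n + g + δ) = (k*)^(1−α) = 3.35^0.74 = 2.4464.
Therefore s = 2.4464 × (n + g + δ) = 2.4464 × 0.135 = 0.3303.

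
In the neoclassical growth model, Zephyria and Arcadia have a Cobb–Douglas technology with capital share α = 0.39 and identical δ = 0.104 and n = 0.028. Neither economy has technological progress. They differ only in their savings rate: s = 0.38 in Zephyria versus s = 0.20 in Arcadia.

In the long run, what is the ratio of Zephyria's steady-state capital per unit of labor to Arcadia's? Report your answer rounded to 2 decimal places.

Steady-state k* = [s/(n + δ)]^(1/(1−α)), so the ratio is [ (s_Z/(n + δ)_Z) / (s_A/(n + δ)_A) ]^1.6393.
s_Z/(n + δ)_Z = 0.38/0.132 = 2.8788; s_A/(n + δ)_A = 0.20/0.132 = 1.5152.
Ratio = (2.8788/1.5152)^1.6393 = 1.8999^1.6393 ≈ 2.8637

k*_Z / k*_A ≈ 2.86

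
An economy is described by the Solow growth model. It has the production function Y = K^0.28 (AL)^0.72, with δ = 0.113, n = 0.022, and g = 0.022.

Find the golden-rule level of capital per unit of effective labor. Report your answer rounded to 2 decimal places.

k_gold ≈ 2.23

The golden rule sets f'(k) = n + g + δ, i.e. α·k^(α−1) = n + g + δ.
So k^(1−α) = α / (n + g + δ) = 0.28 / 0.157 = 1.7834.
k_gold = 1.7834^(1/0.72) ≈ 2.2333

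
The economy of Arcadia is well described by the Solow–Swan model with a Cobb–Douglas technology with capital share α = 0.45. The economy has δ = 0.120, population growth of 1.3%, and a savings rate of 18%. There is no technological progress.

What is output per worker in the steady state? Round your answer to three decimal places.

y* ≈ 1.281

Steady state requires s·f(k) = (n + δ)·k, i.e. s·k^α = (n + δ)·k.
Dividing both sides by k: k^(1−α) = s / (n + δ).
k^0.55 = 0.18 / (0.013 + 0.120) = 0.18 / 0.133 = 1.3534
k* = 1.3534^(1/0.55) ≈ 1.7336
y* = (k*)^α = 1.7336^0.45 ≈ 1.2809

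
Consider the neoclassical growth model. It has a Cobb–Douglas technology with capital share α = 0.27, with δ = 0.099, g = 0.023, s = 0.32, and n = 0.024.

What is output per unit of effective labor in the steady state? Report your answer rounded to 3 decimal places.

y* = 1.337

In steady state, investment equals break-even investment: s·k^α = (n + g + δ)·k.
Dividing both sides by k: k^(1−α) = s / (n + g + δ).
k^0.73 = 0.32 / (0.024 + 0.023 + 0.099) = 0.32 / 0.146 = 2.1918
k* = 2.1918^(1/0.73) ≈ 2.9299
y* = (k*)^α = 2.9299^0.27 ≈ 1.3368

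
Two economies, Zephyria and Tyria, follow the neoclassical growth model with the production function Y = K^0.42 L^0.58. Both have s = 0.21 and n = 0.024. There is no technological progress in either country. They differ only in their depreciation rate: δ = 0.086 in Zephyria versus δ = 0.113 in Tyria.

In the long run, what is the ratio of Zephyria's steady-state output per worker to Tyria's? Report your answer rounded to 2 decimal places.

Steady-state y* = [s/(n + δ)]^(α/(1−α)), so the ratio is [ (s_Z/(n + δ)_Z) / (s_T/(n + δ)_T) ]^0.7241.
s_Z/(n + δ)_Z = 0.21/0.110 = 1.9091; s_T/(n + δ)_T = 0.21/0.137 = 1.5328.
Ratio = (1.9091/1.5328)^0.7241 = 1.2455^0.7241 ≈ 1.1723

ratio ≈ 1.17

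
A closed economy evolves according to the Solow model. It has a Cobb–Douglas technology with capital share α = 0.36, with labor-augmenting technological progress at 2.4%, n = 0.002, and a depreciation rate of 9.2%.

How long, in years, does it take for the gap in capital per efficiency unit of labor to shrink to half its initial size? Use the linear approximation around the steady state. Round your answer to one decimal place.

Near the steady state the convergence rate is λ = (1 − α)(n + g + δ).
λ = (1 − 0.36) × 0.118 = 0.64 × 0.118 = 0.07552
Half-life = ln 2 / λ = 0.6931 / 0.07552 ≈ 9.18 years

half-life ≈ 9.2 years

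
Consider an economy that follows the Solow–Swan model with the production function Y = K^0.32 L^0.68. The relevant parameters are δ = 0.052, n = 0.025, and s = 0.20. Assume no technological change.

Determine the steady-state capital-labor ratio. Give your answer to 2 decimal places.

k* ≈ 4.07

In steady state, investment equals break-even investment: s·k^α = (n + δ)·k.
Rearranging, k^(1−α) = s / (n + δ).
k^0.68 = 0.20 / (0.025 + 0.052) = 0.20 / 0.077 = 2.5974
k* = 2.5974^(1/0.68) ≈ 4.0702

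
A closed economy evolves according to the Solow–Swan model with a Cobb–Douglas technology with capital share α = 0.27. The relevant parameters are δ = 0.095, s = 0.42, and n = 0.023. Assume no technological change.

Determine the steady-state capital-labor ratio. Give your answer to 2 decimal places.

k* = 5.69

In steady state, investment equals break-even investment: s·k^α = (n + δ)·k.
Rearranging, k^(1−α) = s / (n + δ).
k^0.73 = 0.42 / (0.023 + 0.095) = 0.42 / 0.118 = 3.5593
k* = 3.5593^(1/0.73) ≈ 5.6924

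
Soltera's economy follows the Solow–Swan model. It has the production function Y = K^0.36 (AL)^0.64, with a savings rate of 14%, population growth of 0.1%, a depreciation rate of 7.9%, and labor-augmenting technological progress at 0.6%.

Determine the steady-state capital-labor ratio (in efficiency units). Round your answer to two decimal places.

k* ≈ 2.14

In steady state, investment equals break-even investment: s·k^α = (n + g + δ)·k.
Dividing both sides by k: k^(1−α) = s / (n + g + δ).
k^0.64 = 0.14 / (0.001 + 0.006 + 0.079) = 0.14 / 0.086 = 1.6279
k* = 1.6279^(1/0.64) ≈ 2.1413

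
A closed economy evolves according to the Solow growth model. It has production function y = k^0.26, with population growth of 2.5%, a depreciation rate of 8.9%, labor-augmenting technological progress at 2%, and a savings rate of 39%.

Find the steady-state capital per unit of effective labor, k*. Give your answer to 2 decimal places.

k* ≈ 4.24

In steady state, investment equals break-even investment: s·k^α = (n + g + δ)·k.
Rearranging, k^(1−α) = s / (n + g + δ).
k^0.74 = 0.39 / (0.025 + 0.020 + 0.089) = 0.39 / 0.134 = 2.9104
k* = 2.9104^(1/0.74) ≈ 4.2361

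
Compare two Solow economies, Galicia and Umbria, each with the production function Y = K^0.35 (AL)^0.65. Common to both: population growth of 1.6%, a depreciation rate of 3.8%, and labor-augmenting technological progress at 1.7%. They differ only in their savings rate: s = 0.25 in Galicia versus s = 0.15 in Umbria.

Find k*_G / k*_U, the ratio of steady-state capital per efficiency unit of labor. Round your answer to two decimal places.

ratio ≈ 2.19

Steady-state k* = [s/(n + g + δ)]^(1/(1−α)), so the ratio is [ (s_G/(n + g + δ)_G) / (s_U/(n + g + δ)_U) ]^1.5385.
s_G/(n + g + δ)_G = 0.25/0.071 = 3.5211; s_U/(n + g + δ)_U = 0.15/0.071 = 2.1127.
Ratio = (3.5211/2.1127)^1.5385 = 1.6666^1.5385 ≈ 2.1943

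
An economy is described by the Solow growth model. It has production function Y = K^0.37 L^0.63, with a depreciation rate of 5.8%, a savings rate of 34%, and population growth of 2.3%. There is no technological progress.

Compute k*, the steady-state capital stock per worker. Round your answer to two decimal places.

At the steady state, Δk = 0, so s·k^α = (n + δ)·k.
Rearranging, k^(1−α) = s / (n + δ).
k^0.63 = 0.34 / (0.023 + 0.058) = 0.34 / 0.081 = 4.1975
k* = 4.1975^(1/0.63) ≈ 9.7471

k* ≈ 9.75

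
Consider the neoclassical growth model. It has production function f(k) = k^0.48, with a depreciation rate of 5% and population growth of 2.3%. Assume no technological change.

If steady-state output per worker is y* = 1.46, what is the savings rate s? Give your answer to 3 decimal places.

s ≈ 0.110

Steady state requires s·f(k) = (n + δ)·k, i.e. s·k^α = (n + δ)·k.
Since y* = [s/(n + δ)]^(α/(1−α)), we have s/(n + δ) = (y*)^((1−α)/α) = 1.46^1.0833 = 1.5068.
Therefore s = 1.5068 × (n + δ) = 1.5068 × 0.073 = 0.1100.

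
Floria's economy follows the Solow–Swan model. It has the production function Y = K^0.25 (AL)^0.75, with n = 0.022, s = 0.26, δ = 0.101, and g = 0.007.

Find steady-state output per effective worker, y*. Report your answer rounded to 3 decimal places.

y* ≈ 1.260

Steady state requires s·f(k) = (n + g + δ)·k, i.e. s·k^α = (n + g + δ)·k.
Rearranging, k^(1−α) = s / (n + g + δ).
k^0.75 = 0.26 / (0.022 + 0.007 + 0.101) = 0.26 / 0.130 = 2.0000
k* = 2.0000^(1/0.75) ≈ 2.5198
y* = (k*)^α = 2.5198^0.25 ≈ 1.2599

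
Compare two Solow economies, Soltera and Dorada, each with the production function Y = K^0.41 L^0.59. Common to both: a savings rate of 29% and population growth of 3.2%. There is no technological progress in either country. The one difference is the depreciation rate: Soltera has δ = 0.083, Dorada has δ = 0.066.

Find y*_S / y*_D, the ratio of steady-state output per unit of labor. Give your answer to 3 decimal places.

Steady-state y* = [s/(n + δ)]^(α/(1−α)), so the ratio is [ (s_S/(n + δ)_S) / (s_D/(n + δ)_D) ]^0.6949.
s_S/(n + δ)_S = 0.29/0.115 = 2.5217; s_D/(n + δ)_D = 0.29/0.098 = 2.9592.
Ratio = (2.5217/2.9592)^0.6949 = 0.8522^0.6949 ≈ 0.8948

ratio ≈ 0.895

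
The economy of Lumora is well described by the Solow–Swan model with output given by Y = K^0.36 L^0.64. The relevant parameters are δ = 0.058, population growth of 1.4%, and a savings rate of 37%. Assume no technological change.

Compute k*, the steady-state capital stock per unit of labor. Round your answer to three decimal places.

k* = 12.904

At the steady state, Δk = 0, so s·k^α = (n + δ)·k.
Dividing both sides by k: k^(1−α) = s / (n + δ).
k^0.64 = 0.37 / (0.014 + 0.058) = 0.37 / 0.072 = 5.1389
k* = 5.1389^(1/0.64) ≈ 12.9043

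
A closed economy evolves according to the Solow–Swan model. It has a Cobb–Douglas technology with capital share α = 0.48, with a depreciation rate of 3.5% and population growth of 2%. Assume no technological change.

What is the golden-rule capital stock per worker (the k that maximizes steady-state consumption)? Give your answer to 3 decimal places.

The golden rule sets f'(k) = n + δ, i.e. α·k^(α−1) = n + δ.
So k^(1−α) = α / (n + δ) = 0.48 / 0.055 = 8.7273.
k_gold = 8.7273^(1/0.52) ≈ 64.4740

k_gold ≈ 64.474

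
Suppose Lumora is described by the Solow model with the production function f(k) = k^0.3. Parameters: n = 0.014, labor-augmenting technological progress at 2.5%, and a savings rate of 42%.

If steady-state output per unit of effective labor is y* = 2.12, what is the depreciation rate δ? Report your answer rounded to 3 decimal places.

Steady state requires s·f(k) = (n + g + δ)·k, i.e. s·k^α = (n + g + δ)·k.
Since y* = [s/(n + g + δ)]^(α/(1−α)), we have s/(n + g + δ) = (y*)^((1−α)/α) = 2.12^2.3333 = 5.7735.
Therefore n + g + δ = s / 5.7735 = 0.42 / 5.7735 = 0.0727, so δ = 0.0727 − 0.039 = 0.0337.

δ ≈ 0.034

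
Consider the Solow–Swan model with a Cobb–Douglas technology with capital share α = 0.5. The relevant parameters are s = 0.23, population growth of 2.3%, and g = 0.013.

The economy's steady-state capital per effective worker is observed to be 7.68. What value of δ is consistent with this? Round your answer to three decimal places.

In steady state, investment equals break-even investment: s·k^α = (n + g + δ)·k.
So s / (n + g + δ) = (k*)^(1−α) = 7.68^0.5 = 2.7713.
Therefore n + g + δ = s / 2.7713 = 0.23 / 2.7713 = 0.0830, so δ = 0.0830 − 0.036 = 0.0470.

δ ≈ 0.047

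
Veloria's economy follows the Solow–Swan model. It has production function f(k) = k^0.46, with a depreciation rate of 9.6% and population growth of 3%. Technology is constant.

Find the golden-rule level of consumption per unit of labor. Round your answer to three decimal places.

c_gold ≈ 1.627

At the golden rule, f'(k) = n + δ, so α·k^(α−1) = n + δ and k_gold = (α/(n + δ))^(1/(1−α)).
k_gold = (0.46/0.126)^(1/0.54) = 3.6508^1.8519 ≈ 11.0024
c_gold = f(k_gold) − (n + δ)·k_gold = 3.0136 − 0.126×11.0024 ≈ 1.6273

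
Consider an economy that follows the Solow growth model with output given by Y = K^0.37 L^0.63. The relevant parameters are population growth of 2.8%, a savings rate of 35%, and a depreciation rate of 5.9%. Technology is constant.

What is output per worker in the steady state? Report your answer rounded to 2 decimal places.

y* = 2.26

At the steady state, Δk = 0, so s·k^α = (n + δ)·k.
Rearranging, k^(1−α) = s / (n + δ).
k^0.63 = 0.35 / (0.028 + 0.059) = 0.35 / 0.087 = 4.0230
k* = 4.0230^(1/0.63) ≈ 9.1118
y* = (k*)^α = 9.1118^0.37 ≈ 2.2649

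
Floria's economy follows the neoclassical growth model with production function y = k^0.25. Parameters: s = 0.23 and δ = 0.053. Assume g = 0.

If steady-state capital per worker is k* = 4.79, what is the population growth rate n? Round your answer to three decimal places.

Steady state requires s·f(k) = (n + δ)·k, i.e. s·k^α = (n + δ)·k.
So s / (n + δ) = (k*)^(1−α) = 4.79^0.75 = 3.2378.
Therefore n + δ = s / 3.2378 = 0.23 / 3.2378 = 0.0710, so n = 0.0710 − 0.053 = 0.0180.

n ≈ 0.018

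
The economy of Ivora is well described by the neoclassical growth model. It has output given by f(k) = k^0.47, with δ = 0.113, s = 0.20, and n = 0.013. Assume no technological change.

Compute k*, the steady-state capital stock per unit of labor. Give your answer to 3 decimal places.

In steady state, investment equals break-even investment: s·k^α = (n + δ)·k.
Dividing both sides by k: k^(1−α) = s / (n + δ).
k^0.53 = 0.20 / (0.013 + 0.113) = 0.20 / 0.126 = 1.5873
k* = 1.5873^(1/0.53) ≈ 2.3911

k* = 2.391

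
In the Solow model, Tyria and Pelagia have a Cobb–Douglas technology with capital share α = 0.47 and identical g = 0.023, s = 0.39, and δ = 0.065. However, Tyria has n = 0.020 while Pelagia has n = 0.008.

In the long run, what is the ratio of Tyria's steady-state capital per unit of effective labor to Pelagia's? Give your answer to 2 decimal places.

Steady-state k* = [s/(n + g + δ)]^(1/(1−α)), so the ratio is [ (s_T/(n + g + δ)_T) / (s_P/(n + g + δ)_P) ]^1.8868.
s_T/(n + g + δ)_T = 0.39/0.108 = 3.6111; s_P/(n + g + δ)_P = 0.39/0.096 = 4.0625.
Ratio = (3.6111/4.0625)^1.8868 = 0.8889^1.8868 ≈ 0.8007

k*_T / k*_P ≈ 0.80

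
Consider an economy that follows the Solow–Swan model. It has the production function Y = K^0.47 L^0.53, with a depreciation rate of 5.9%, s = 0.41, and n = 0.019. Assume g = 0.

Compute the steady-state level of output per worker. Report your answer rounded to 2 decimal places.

Steady state requires s·f(k) = (n + δ)·k, i.e. s·k^α = (n + δ)·k.
Rearranging, k^(1−α) = s / (n + δ).
k^0.53 = 0.41 / (0.019 + 0.059) = 0.41 / 0.078 = 5.2564
k* = 5.2564^(1/0.53) ≈ 22.8976
y* = (k*)^α = 22.8976^0.47 ≈ 4.3561

y* = 4.36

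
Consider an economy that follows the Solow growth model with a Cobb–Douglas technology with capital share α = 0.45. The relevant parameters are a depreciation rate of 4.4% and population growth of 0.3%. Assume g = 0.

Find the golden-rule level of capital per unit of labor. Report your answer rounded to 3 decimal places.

k_gold ≈ 60.792

The golden rule sets f'(k) = n + δ, i.e. α·k^(α−1) = n + δ.
So k^(1−α) = α / (n + δ) = 0.45 / 0.047 = 9.5745.
k_gold = 9.5745^(1/0.55) ≈ 60.7921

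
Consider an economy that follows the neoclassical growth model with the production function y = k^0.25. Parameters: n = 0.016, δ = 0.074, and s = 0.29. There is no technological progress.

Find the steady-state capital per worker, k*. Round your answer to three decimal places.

k* ≈ 4.759

In steady state, investment equals break-even investment: s·k^α = (n + δ)·k.
Rearranging, k^(1−α) = s / (n + δ).
k^0.75 = 0.29 / (0.016 + 0.074) = 0.29 / 0.090 = 3.2222
k* = 3.2222^(1/0.75) ≈ 4.7592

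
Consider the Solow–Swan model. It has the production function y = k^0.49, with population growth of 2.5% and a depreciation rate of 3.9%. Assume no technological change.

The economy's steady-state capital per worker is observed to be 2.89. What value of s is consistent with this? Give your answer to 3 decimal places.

s ≈ 0.110

At the steady state, Δk = 0, so s·k^α = (n + δ)·k.
So s / (n + δ) = (k*)^(1−α) = 2.89^0.51 = 1.7181.
Therefore s = 1.7181 × (n + δ) = 1.7181 × 0.064 = 0.1100.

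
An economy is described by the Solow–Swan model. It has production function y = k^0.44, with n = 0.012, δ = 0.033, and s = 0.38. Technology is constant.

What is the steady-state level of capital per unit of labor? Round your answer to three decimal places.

At the steady state, Δk = 0, so s·k^α = (n + δ)·k.
Rearranging, k^(1−α) = s / (n + δ).
k^0.56 = 0.38 / (0.012 + 0.033) = 0.38 / 0.045 = 8.4444
k* = 8.4444^(1/0.56) ≈ 45.1427

k* = 45.143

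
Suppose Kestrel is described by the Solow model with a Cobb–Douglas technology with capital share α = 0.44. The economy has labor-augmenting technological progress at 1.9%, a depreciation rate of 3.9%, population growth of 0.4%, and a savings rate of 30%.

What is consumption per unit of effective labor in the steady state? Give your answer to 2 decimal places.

Steady state requires s·f(k) = (n + g + δ)·k, i.e. s·k^α = (n + g + δ)·k.
Dividing both sides by k: k^(1−α) = s / (n + g + δ).
k^0.56 = 0.30 / (0.004 + 0.019 + 0.039) = 0.30 / 0.062 = 4.8387
k* = 4.8387^(1/0.56) ≈ 16.7005
y* = (k*)^α = 16.7005^0.44 ≈ 3.4514
c* = (1 − s)·y* = (1 − 0.30) × 3.4514 ≈ 2.4160

c* = 2.42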